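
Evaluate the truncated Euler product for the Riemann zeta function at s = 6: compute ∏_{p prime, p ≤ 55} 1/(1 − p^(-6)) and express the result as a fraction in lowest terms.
∏ = 16399916697843255011967930971578711261087839227653922144798329822985430357794635/16120340632419383592544649060829667066167081196619966516987203957241678930116608

The primes p ≤ 55 are [2, 3, 5, 7, 11, 13, 17, 19, 23, 29, 31, 37, 41, 43, 47, 53]. For each prime, (1 − 1/p^6)^(-1) = p^6 / (p^6 − 1). The product is (1 − 1/2^6)^(-1), (1 − 1/3^6)^(-1), (1 − 1/5^6)^(-1), (1 − 1/7^6)^(-1), (1 − 1/11^6)^(-1), (1 − 1/13^6)^(-1), (1 − 1/17^6)^(-1), (1 − 1/19^6)^(-1), (1 − 1/23^6)^(-1), (1 − 1/29^6)^(-1), (1 − 1/31^6)^(-1), (1 − 1/37^6)^(-1), (1 − 1/41^6)^(-1), (1 − 1/43^6)^(-1), (1 − 1/47^6)^(-1), (1 − 1/53^6)^(-1) = ∏ p^6 / (p^6 − 1) = 16399916697843255011967930971578711261087839227653922144798329822985430357794635/16120340632419383592544649060829667066167081196619966516987203957241678930116608.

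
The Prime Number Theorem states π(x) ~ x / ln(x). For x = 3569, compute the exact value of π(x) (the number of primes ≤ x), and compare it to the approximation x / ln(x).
π(3569) = 499;  x/ln(x) ≈ 436.31;  relative error ≈ 12.56%.

Directly count primes up to 3569: π(3569) = 499. The PNT approximation gives 3569/ln(3569) ≈ 3569/8.18004 ≈ 436.31. Relative error (π(x) − x/ln(x)) / π(x) ≈ 12.56%; the approximation is known to undercount slightly (Li(x) is a better estimate).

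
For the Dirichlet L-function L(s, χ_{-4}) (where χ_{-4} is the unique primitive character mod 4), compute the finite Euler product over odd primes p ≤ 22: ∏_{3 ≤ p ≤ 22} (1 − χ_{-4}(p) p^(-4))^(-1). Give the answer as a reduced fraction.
∏ = 10388364341566686475/10504466734429503488

The odd primes p ≤ 22 are [3, 5, 7, 11, 13, 17, 19]. For each, χ(p) = 1 if p ≡ 1 mod 4, χ(p) = −1 if p ≡ 3 mod 4. Taking (1 − χ(p)/p^4)^(-1) = p^4/(p^4 − χ(p)): (1 − (-1)/3^4)^(-1) · (1 − (1)/5^4)^(-1) · (1 − (-1)/7^4)^(-1) · (1 − (-1)/11^4)^(-1) · (1 − (1)/13^4)^(-1) · (1 − (1)/17^4)^(-1) · (1 − (-1)/19^4)^(-1) = 10388364341566686475/10504466734429503488.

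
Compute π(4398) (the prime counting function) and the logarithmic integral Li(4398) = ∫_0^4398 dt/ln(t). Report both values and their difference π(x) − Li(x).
π(4398) = 599;  Li(4398) ≈ 613.07;  π(x) − Li(x) ≈ -14.07.

Direct count of primes ≤ 4398 gives π(4398) = 599. Numerical evaluation of the logarithmic integral gives Li(4398) ≈ 613.07. The difference π(x) − Li(x) ≈ -14.07 is typically negative for small/moderate x (Li(x) overestimates), though Littlewood's theorem shows this sign changes infinitely often.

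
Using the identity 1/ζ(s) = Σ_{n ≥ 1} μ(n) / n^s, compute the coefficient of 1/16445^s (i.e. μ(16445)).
μ(16445) = 1

Factor n = 16445 = 5 · 11 · 13 · 23. μ(n) = 0 if any exponent ≥ 2 (not squarefree); otherwise μ(n) = (−1)^{ω(n)} where ω(n) is the number of distinct prime factors. Applying: μ(16445) = 1.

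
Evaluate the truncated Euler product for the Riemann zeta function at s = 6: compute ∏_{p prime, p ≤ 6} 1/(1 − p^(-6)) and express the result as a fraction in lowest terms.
∏ = 140625/138229

The primes p ≤ 6 are [2, 3, 5]. For each prime, (1 − 1/p^6)^(-1) = p^6 / (p^6 − 1). The product is (1 − 1/2^6)^(-1), (1 − 1/3^6)^(-1), (1 − 1/5^6)^(-1) = ∏ p^6 / (p^6 − 1) = 140625/138229.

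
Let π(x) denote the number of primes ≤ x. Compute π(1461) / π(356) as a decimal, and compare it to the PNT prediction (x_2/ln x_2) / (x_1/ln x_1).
π(1461)/π(356) = 232/71 ≈ 3.2676;  PNT prediction ≈ 3.3087.

π(356) = 71 and π(1461) = 232, so π(1461)/π(356) ≈ 3.2676. The PNT-predicted ratio is (1461/ln(1461)) / (356/ln(356)) ≈ 3.3087. The two agree to within a few percent, as expected.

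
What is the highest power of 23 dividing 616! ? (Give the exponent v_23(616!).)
v_23(616!) = 27

Legendre's formula: v_p(n!) = Σ_{k ≥ 1} ⌊n / p^k⌋. For p = 23, n = 616, the terms are:
  ⌊616/23^1⌋ = ⌊616/23⌋ = 26
  ⌊616/23^2⌋ = ⌊616/529⌋ = 1
(the next term ⌊616/23^3⌋ = 0, terminating the sum). Summing: v_23(616!) = 26 + 1 = 27.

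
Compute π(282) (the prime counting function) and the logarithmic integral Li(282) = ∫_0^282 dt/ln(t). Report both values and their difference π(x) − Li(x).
π(282) = 60;  Li(282) ≈ 65.16;  π(x) − Li(x) ≈ -5.16.

Direct count of primes ≤ 282 gives π(282) = 60. Numerical evaluation of the logarithmic integral gives Li(282) ≈ 65.16. The difference π(x) − Li(x) ≈ -5.16 is typically negative for small/moderate x (Li(x) overestimates), though Littlewood's theorem shows this sign changes infinitely often.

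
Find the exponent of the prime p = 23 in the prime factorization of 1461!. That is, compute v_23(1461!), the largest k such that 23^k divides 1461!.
v_23(1461!) = 65

Legendre's formula: v_p(n!) = Σ_{k ≥ 1} ⌊n / p^k⌋. For p = 23, n = 1461, the terms are:
  ⌊1461/23^1⌋ = ⌊1461/23⌋ = 63
  ⌊1461/23^2⌋ = ⌊1461/529⌋ = 2
(the next term ⌊1461/23^3⌋ = 0, terminating the sum). Summing: v_23(1461!) = 63 + 2 = 65.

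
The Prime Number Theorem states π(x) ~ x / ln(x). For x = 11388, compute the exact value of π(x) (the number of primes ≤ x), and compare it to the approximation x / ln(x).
π(11388) = 1374;  x/ln(x) ≈ 1219.23;  relative error ≈ 11.26%.

Directly count primes up to 11388: π(11388) = 1374. The PNT approximation gives 11388/ln(11388) ≈ 11388/9.34032 ≈ 1219.23. Relative error (π(x) − x/ln(x)) / π(x) ≈ 11.26%; the approximation is known to undercount slightly (Li(x) is a better estimate).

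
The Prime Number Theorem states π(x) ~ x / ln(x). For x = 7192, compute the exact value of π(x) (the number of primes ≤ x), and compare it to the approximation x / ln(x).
π(7192) = 918;  x/ln(x) ≈ 809.84;  relative error ≈ 11.78%.

Directly count primes up to 7192: π(7192) = 918. The PNT approximation gives 7192/ln(7192) ≈ 7192/8.88072 ≈ 809.84. Relative error (π(x) − x/ln(x)) / π(x) ≈ 11.78%; the approximation is known to undercount slightly (Li(x) is a better estimate).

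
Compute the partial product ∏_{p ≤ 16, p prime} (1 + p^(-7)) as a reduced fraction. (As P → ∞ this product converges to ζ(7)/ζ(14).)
∏ = 131129952026000311359081292/130052142598591679794453125

The primes p ≤ 16 are [2, 3, 5, 7, 11, 13]. For each, (1 + 1/p^7) = (p^7 + 1)/p^7. Multiplying these fractions over p ∈ [2, 3, 5, 7, 11, 13] gives 131129952026000311359081292/130052142598591679794453125. (In the limit P → ∞ this tends to ζ(7)/ζ(14).)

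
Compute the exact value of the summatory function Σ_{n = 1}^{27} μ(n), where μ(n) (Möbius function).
Σ_{n ≤ 27} μ(n) = -1

Compute μ(n) for each 1 ≤ n ≤ 27: μ(1) = 1, μ(2) = -1, μ(3) = -1, μ(4) = 0, μ(5) = -1, μ(6) = 1, μ(7) = -1, μ(8) = 0, μ(9) = 0, μ(10) = 1, μ(11) = -1, μ(12) = 0, μ(13) = -1, μ(14) = 1, μ(15) = 1, μ(16) = 0, μ(17) = -1, μ(18) = 0, μ(19) = -1, μ(20) = 0, μ(21) = 1, μ(22) = 1, μ(23) = -1, μ(24) = 0, μ(25) = 0, μ(26) = 1, μ(27) = 0. Summing all 27 values: -1. (Mertens function M(x) = Σ_{n ≤ x} μ(n); on average M(x) should be small (PNT ⟺ M(x) = o(x)).)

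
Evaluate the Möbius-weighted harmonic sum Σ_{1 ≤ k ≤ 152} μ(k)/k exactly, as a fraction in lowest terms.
Σ μ(k)/k = 498553581288971583508015817946071430122138094746515981177/75106511663943725776296745409664000450228387787452181363970

Values of μ(k) for 1 ≤ k ≤ 152: μ(1) = 1, μ(2) = -1, μ(3) = -1, μ(5) = -1, μ(6) = 1, μ(7) = -1, μ(10) = 1, μ(11) = -1, μ(13) = -1, μ(14) = 1, μ(15) = 1, μ(17) = -1, μ(19) = -1, μ(21) = 1, μ(22) = 1, μ(23) = -1, μ(26) = 1, μ(29) = -1, μ(30) = -1, μ(31) = -1, μ(33) = 1, μ(34) = 1, μ(35) = 1, μ(37) = -1, μ(38) = 1, μ(39) = 1, μ(41) = -1, μ(42) = -1, μ(43) = -1, μ(46) = 1, μ(47) = -1, μ(51) = 1, μ(53) = -1, μ(55) = 1, μ(57) = 1, μ(58) = 1, μ(59) = -1, μ(61) = -1, μ(62) = 1, μ(65) = 1, μ(66) = -1, μ(67) = -1, μ(69) = 1, μ(70) = -1, μ(71) = -1, μ(73) = -1, μ(74) = 1, μ(77) = 1, μ(78) = -1, μ(79) = -1, μ(82) = 1, μ(83) = -1, μ(85) = 1, μ(86) = 1, μ(87) = 1, μ(89) = -1, μ(91) = 1, μ(93) = 1, μ(94) = 1, μ(95) = 1, μ(97) = -1, μ(101) = -1, μ(102) = -1, μ(103) = -1, μ(105) = -1, μ(106) = 1, μ(107) = -1, μ(109) = -1, μ(110) = -1, μ(111) = 1, μ(113) = -1, μ(114) = -1, μ(115) = 1, μ(118) = 1, μ(119) = 1, μ(122) = 1, μ(123) = 1, μ(127) = -1, μ(129) = 1, μ(130) = -1, μ(131) = -1, μ(133) = 1, μ(134) = 1, μ(137) = -1, μ(138) = -1, μ(139) = -1, μ(141) = 1, μ(142) = 1, μ(143) = 1, μ(145) = 1, μ(146) = 1, μ(149) = -1, μ(151) = -1, with μ = 0 on non-squarefree integers. Summing μ(k)/k for k where μ(k) ≠ 0 gives 498553581288971583508015817946071430122138094746515981177/75106511663943725776296745409664000450228387787452181363970 ≈ 0.0066. (PNT ⟺ this sum → 0 as n → ∞.)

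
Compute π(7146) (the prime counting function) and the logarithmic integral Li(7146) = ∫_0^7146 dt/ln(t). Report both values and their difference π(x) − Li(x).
π(7146) = 914;  Li(7146) ≈ 930.80;  π(x) − Li(x) ≈ -16.80.

Direct count of primes ≤ 7146 gives π(7146) = 914. Numerical evaluation of the logarithmic integral gives Li(7146) ≈ 930.80. The difference π(x) − Li(x) ≈ -16.80 is typically negative for small/moderate x (Li(x) overestimates), though Littlewood's theorem shows this sign changes infinitely often.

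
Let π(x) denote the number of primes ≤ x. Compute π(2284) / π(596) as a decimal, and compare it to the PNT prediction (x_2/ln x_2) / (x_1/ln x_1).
π(2284)/π(596) = 339/108 ≈ 3.1389;  PNT prediction ≈ 3.1665.

π(596) = 108 and π(2284) = 339, so π(2284)/π(596) ≈ 3.1389. The PNT-predicted ratio is (2284/ln(2284)) / (596/ln(596)) ≈ 3.1665. The two agree to within a few percent, as expected.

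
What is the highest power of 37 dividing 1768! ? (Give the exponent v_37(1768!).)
v_37(1768!) = 48

Legendre's formula: v_p(n!) = Σ_{k ≥ 1} ⌊n / p^k⌋. For p = 37, n = 1768, the terms are:
  ⌊1768/37^1⌋ = ⌊1768/37⌋ = 47
  ⌊1768/37^2⌋ = ⌊1768/1369⌋ = 1
(the next term ⌊1768/37^3⌋ = 0, terminating the sum). Summing: v_37(1768!) = 47 + 1 = 48.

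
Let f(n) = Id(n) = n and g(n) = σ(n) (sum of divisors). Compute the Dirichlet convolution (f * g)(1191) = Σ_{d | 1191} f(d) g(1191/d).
(Id * σ)(1191) = 5565

Divisors of 1191: [1, 3, 397, 1191]. For each d | 1191:
  d = 1: Id(1) · σ(1191/1) = 1 · 1592 = 1592
  d = 3: Id(3) · σ(1191/3) = 3 · 398 = 1194
  d = 397: Id(397) · σ(1191/397) = 397 · 4 = 1588
  d = 1191: Id(1191) · σ(1191/1191) = 1191 · 1 = 1191
Summing: (Id * σ)(1191) = 1592 + 1194 + 1588 + 1191 = 5565.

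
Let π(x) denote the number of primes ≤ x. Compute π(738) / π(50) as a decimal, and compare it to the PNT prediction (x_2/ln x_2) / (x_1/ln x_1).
π(738)/π(50) = 130/15 ≈ 8.6667;  PNT prediction ≈ 8.7435.

π(50) = 15 and π(738) = 130, so π(738)/π(50) ≈ 8.6667. The PNT-predicted ratio is (738/ln(738)) / (50/ln(50)) ≈ 8.7435. The two agree to within a few percent, as expected.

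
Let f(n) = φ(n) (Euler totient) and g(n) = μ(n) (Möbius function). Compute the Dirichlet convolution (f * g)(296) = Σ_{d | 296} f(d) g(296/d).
(φ * μ)(296) = 70

Divisors of 296: [1, 2, 4, 8, 37, 74, 148, 296]. For each d | 296:
  d = 1: φ(1) · μ(296/1) = 1 · 0 = 0
  d = 2: φ(2) · μ(296/2) = 1 · 0 = 0
  d = 4: φ(4) · μ(296/4) = 2 · 1 = 2
  d = 8: φ(8) · μ(296/8) = 4 · -1 = -4
  d = 37: φ(37) · μ(296/37) = 36 · 0 = 0
  d = 74: φ(74) · μ(296/74) = 36 · 0 = 0
  d = 148: φ(148) · μ(296/148) = 72 · -1 = -72
  d = 296: φ(296) · μ(296/296) = 144 · 1 = 144
Summing: (φ * μ)(296) = 0 + 0 + 2 + -4 + 0 + 0 + -72 + 144 = 70.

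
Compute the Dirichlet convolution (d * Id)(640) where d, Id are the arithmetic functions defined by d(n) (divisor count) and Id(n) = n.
(d * Id)(640) = 3514

Divisors of 640: [1, 2, 4, 5, 8, 10, 16, 20, 32, 40, 64, 80, 128, 160, 320, 640]. For each d | 640:
  d = 1: d(1) · Id(640/1) = 1 · 640 = 640
  d = 2: d(2) · Id(640/2) = 2 · 320 = 640
  d = 4: d(4) · Id(640/4) = 3 · 160 = 480
  d = 5: d(5) · Id(640/5) = 2 · 128 = 256
  d = 8: d(8) · Id(640/8) = 4 · 80 = 320
  d = 10: d(10) · Id(640/10) = 4 · 64 = 256
  d = 16: d(16) · Id(640/16) = 5 · 40 = 200
  d = 20: d(20) · Id(640/20) = 6 · 32 = 192
  d = 32: d(32) · Id(640/32) = 6 · 20 = 120
  d = 40: d(40) · Id(640/40) = 8 · 16 = 128
  d = 64: d(64) · Id(640/64) = 7 · 10 = 70
  d = 80: d(80) · Id(640/80) = 10 · 8 = 80
  d = 128: d(128) · Id(640/128) = 8 · 5 = 40
  d = 160: d(160) · Id(640/160) = 12 · 4 = 48
  d = 320: d(320) · Id(640/320) = 14 · 2 = 28
  d = 640: d(640) · Id(640/640) = 16 · 1 = 16
Summing: (d * Id)(640) = 640 + 640 + 480 + 256 + 320 + 256 + 200 + 192 + 120 + 128 + 70 + 80 + 40 + 48 + 28 + 16 = 3514.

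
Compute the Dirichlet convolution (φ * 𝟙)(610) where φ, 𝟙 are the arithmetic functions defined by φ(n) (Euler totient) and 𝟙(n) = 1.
(φ * 𝟙)(610) = 610

Divisors of 610: [1, 2, 5, 10, 61, 122, 305, 610]. For each d | 610:
  d = 1: φ(1) · 𝟙(610/1) = 1 · 1 = 1
  d = 2: φ(2) · 𝟙(610/2) = 1 · 1 = 1
  d = 5: φ(5) · 𝟙(610/5) = 4 · 1 = 4
  d = 10: φ(10) · 𝟙(610/10) = 4 · 1 = 4
  d = 61: φ(61) · 𝟙(610/61) = 60 · 1 = 60
  d = 122: φ(122) · 𝟙(610/122) = 60 · 1 = 60
  d = 305: φ(305) · 𝟙(610/305) = 240 · 1 = 240
  d = 610: φ(610) · 𝟙(610/610) = 240 · 1 = 240
Summing: (φ * 𝟙)(610) = 1 + 1 + 4 + 4 + 60 + 60 + 240 + 240 = 610.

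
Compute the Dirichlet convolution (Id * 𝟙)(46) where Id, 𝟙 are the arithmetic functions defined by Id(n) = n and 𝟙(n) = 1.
(Id * 𝟙)(46) = 72

Divisors of 46: [1, 2, 23, 46]. For each d | 46:
  d = 1: Id(1) · 𝟙(46/1) = 1 · 1 = 1
  d = 2: Id(2) · 𝟙(46/2) = 2 · 1 = 2
  d = 23: Id(23) · 𝟙(46/23) = 23 · 1 = 23
  d = 46: Id(46) · 𝟙(46/46) = 46 · 1 = 46
Summing: (Id * 𝟙)(46) = 1 + 2 + 23 + 46 = 72.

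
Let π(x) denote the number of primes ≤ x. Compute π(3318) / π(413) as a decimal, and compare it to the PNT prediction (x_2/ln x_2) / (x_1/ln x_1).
π(3318)/π(413) = 466/80 ≈ 5.8250;  PNT prediction ≈ 5.9690.

π(413) = 80 and π(3318) = 466, so π(3318)/π(413) ≈ 5.8250. The PNT-predicted ratio is (3318/ln(3318)) / (413/ln(413)) ≈ 5.9690. The two agree to within a few percent, as expected.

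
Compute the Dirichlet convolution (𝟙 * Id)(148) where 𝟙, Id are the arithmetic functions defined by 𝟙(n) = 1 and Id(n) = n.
(𝟙 * Id)(148) = 266

Divisors of 148: [1, 2, 4, 37, 74, 148]. For each d | 148:
  d = 1: 𝟙(1) · Id(148/1) = 1 · 148 = 148
  d = 2: 𝟙(2) · Id(148/2) = 1 · 74 = 74
  d = 4: 𝟙(4) · Id(148/4) = 1 · 37 = 37
  d = 37: 𝟙(37) · Id(148/37) = 1 · 4 = 4
  d = 74: 𝟙(74) · Id(148/74) = 1 · 2 = 2
  d = 148: 𝟙(148) · Id(148/148) = 1 · 1 = 1
Summing: (𝟙 * Id)(148) = 148 + 74 + 37 + 4 + 2 + 1 = 266.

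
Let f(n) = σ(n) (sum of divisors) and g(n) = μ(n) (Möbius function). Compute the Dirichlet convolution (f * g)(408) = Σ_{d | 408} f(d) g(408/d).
(σ * μ)(408) = 408

Divisors of 408: [1, 2, 3, 4, 6, 8, 12, 17, 24, 34, 51, 68, 102, 136, 204, 408]. For each d | 408:
  d = 1: σ(1) · μ(408/1) = 1 · 0 = 0
  d = 2: σ(2) · μ(408/2) = 3 · 0 = 0
  d = 3: σ(3) · μ(408/3) = 4 · 0 = 0
  d = 4: σ(4) · μ(408/4) = 7 · -1 = -7
  d = 6: σ(6) · μ(408/6) = 12 · 0 = 0
  d = 8: σ(8) · μ(408/8) = 15 · 1 = 15
  d = 12: σ(12) · μ(408/12) = 28 · 1 = 28
  d = 17: σ(17) · μ(408/17) = 18 · 0 = 0
  d = 24: σ(24) · μ(408/24) = 60 · -1 = -60
  d = 34: σ(34) · μ(408/34) = 54 · 0 = 0
  d = 51: σ(51) · μ(408/51) = 72 · 0 = 0
  d = 68: σ(68) · μ(408/68) = 126 · 1 = 126
  d = 102: σ(102) · μ(408/102) = 216 · 0 = 0
  d = 136: σ(136) · μ(408/136) = 270 · -1 = -270
  d = 204: σ(204) · μ(408/204) = 504 · -1 = -504
  d = 408: σ(408) · μ(408/408) = 1080 · 1 = 1080
Summing: (σ * μ)(408) = 0 + 0 + 0 + -7 + 0 + 15 + 28 + 0 + -60 + 0 + 0 + 126 + 0 + -270 + -504 + 1080 = 408.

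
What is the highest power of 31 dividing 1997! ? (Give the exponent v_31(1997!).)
v_31(1997!) = 66

Legendre's formula: v_p(n!) = Σ_{k ≥ 1} ⌊n / p^k⌋. For p = 31, n = 1997, the terms are:
  ⌊1997/31^1⌋ = ⌊1997/31⌋ = 64
  ⌊1997/31^2⌋ = ⌊1997/961⌋ = 2
(the next term ⌊1997/31^3⌋ = 0, terminating the sum). Summing: v_31(1997!) = 64 + 2 = 66.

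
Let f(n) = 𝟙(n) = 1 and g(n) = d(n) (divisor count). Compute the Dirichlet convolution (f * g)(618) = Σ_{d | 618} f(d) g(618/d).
(𝟙 * d)(618) = 27

Divisors of 618: [1, 2, 3, 6, 103, 206, 309, 618]. For each d | 618:
  d = 1: 𝟙(1) · d(618/1) = 1 · 8 = 8
  d = 2: 𝟙(2) · d(618/2) = 1 · 4 = 4
  d = 3: 𝟙(3) · d(618/3) = 1 · 4 = 4
  d = 6: 𝟙(6) · d(618/6) = 1 · 2 = 2
  d = 103: 𝟙(103) · d(618/103) = 1 · 4 = 4
  d = 206: 𝟙(206) · d(618/206) = 1 · 2 = 2
  d = 309: 𝟙(309) · d(618/309) = 1 · 2 = 2
  d = 618: 𝟙(618) · d(618/618) = 1 · 1 = 1
Summing: (𝟙 * d)(618) = 8 + 4 + 4 + 2 + 4 + 2 + 2 + 1 = 27.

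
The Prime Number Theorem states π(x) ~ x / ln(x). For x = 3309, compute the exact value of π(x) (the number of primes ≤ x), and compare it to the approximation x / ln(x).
π(3309) = 465;  x/ln(x) ≈ 408.30;  relative error ≈ 12.19%.

Directly count primes up to 3309: π(3309) = 465. The PNT approximation gives 3309/ln(3309) ≈ 3309/8.10440 ≈ 408.30. Relative error (π(x) − x/ln(x)) / π(x) ≈ 12.19%; the approximation is known to undercount slightly (Li(x) is a better estimate).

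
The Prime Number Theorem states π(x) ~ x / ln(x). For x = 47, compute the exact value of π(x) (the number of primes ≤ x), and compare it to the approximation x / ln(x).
π(47) = 15;  x/ln(x) ≈ 12.21;  relative error ≈ 18.62%.

Directly count primes up to 47: π(47) = 15. The PNT approximation gives 47/ln(47) ≈ 47/3.85015 ≈ 12.21. Relative error (π(x) − x/ln(x)) / π(x) ≈ 18.62%; the approximation is known to undercount slightly (Li(x) is a better estimate).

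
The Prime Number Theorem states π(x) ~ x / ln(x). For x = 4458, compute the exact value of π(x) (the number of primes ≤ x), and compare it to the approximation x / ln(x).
π(4458) = 606;  x/ln(x) ≈ 530.56;  relative error ≈ 12.45%.

Directly count primes up to 4458: π(4458) = 606. The PNT approximation gives 4458/ln(4458) ≈ 4458/8.40246 ≈ 530.56. Relative error (π(x) − x/ln(x)) / π(x) ≈ 12.45%; the approximation is known to undercount slightly (Li(x) is a better estimate).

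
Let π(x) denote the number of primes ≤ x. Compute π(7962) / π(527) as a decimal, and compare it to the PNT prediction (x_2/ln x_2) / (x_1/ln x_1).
π(7962)/π(527) = 1005/99 ≈ 10.1515;  PNT prediction ≈ 10.5412.

π(527) = 99 and π(7962) = 1005, so π(7962)/π(527) ≈ 10.1515. The PNT-predicted ratio is (7962/ln(7962)) / (527/ln(527)) ≈ 10.5412. The two agree to within a few percent, as expected.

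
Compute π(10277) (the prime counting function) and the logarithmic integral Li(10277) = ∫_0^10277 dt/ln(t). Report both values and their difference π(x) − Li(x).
π(10277) = 1261;  Li(10277) ≈ 1276.17;  π(x) − Li(x) ≈ -15.17.

Direct count of primes ≤ 10277 gives π(10277) = 1261. Numerical evaluation of the logarithmic integral gives Li(10277) ≈ 1276.17. The difference π(x) − Li(x) ≈ -15.17 is typically negative for small/moderate x (Li(x) overestimates), though Littlewood's theorem shows this sign changes infinitely often.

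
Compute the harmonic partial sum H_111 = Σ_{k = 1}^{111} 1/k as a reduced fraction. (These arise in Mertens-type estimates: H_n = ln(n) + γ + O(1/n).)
H_111 = 813811190043550229600356295599093692454010452277/153803387341307877636928566091115101174034840640

Direct summation: H_111 = 1 + 1/2 + ... + 1/111. The least common denominator is lcm(1, ..., 111) = 8459186303771933270031071135011330564571916235200; over this denominator the numerator is 8459186303771933270031071135011330564571916235200 + 4229593151885966635015535567505665282285958117600 + 2819728767923977756677023711670443521523972078400 + 2114796575942983317507767783752832641142979058800 + 1691837260754386654006214227002266112914383247040 + 1409864383961988878338511855835221760761986039200 + 1208455186253133324290153019287332937795988033600 + 1057398287971491658753883891876416320571489529400 + 939909589307992585559007903890147840507990692800 + 845918630377193327003107113501133056457191623520 + 769016936706539388184642830455575505870174203200 + 704932191980994439169255927917610880380993019600 + 650706638751687174617774702693179274197839710400 + 604227593126566662145076509643666468897994016800 + 563945753584795551335404742334088704304794415680 + 528699143985745829376941945938208160285744764700 + 497599194339525486472415949118313562621877425600 + 469954794653996292779503951945073920253995346400 + 445220331777470172106898480790070029714311380800 + 422959315188596663501553556750566528228595811760 + 402818395417711108096717673095777645931996011200 + 384508468353269694092321415227787752935087101600 + 367790708859649272610046571087449154981387662400 + 352466095990497219584627963958805440190496509800 + 338367452150877330801242845400453222582876649408 + 325353319375843587308887351346589637098919855200 + 313303196435997528519669301296715946835996897600 + 302113796563283331072538254821833234448997008400 + 291696079440411492070036935690045881536962628800 + 281972876792397775667702371167044352152397207840 + 272876977541030105484873262419720340792642459200 + 264349571992872914688470972969104080142872382350 + 256338978902179796061547610151858501956724734400 + 248799597169762743236207974559156781310938712800 + 241691037250626664858030603857466587559197606720 + 234977397326998146389751975972536960126997673200 + 228626656858700899190028949594900826069511249600 + 222610165888735086053449240395035014857155690400 + 216902212917229058205924900897726424732613236800 + 211479657594298331750776778375283264114297905880 + 206321617165169104147099295975886111331022347200 + 201409197708855554048358836547888822965998005600 + 196725262878417052791420258953751873594695726400 + 192254234176634847046160707613893876467543550800 + 187981917861598517111801580778029568101598138560 + 183895354429824636305023285543724577490693831200 + 179982687314296452553852577340666607756849281600 + 176233047995248609792313981979402720095248254900 + 172636455179019046327164717041047562542284004800 + 169183726075438665400621422700226611291438324704 + 165866398113175162157471983039437854207292475200 + 162676659687921793654443675673294818549459927600 + 159607288750413835283605115754930765369281438400 + 156651598217998764259834650648357973417998448800 + 153803387341307877636928566091115101174034840640 + 151056898281641665536269127410916617224498504200 + 148406777259156724035632826930023343238103793600 + 145848039720205746035018467845022940768481314400 + 143376039046981919831035103983242890924947732800 + 140986438396198887833851185583522176076198603920 + 138675185307736610984115920246087386304457643200 + 136438488770515052742436631209860170396321229600 + 134272798472570369365572557698592548643998670400 + 132174785996436457344235486484552040071436191175 + 130141327750337434923554940538635854839567942080 + 128169489451089898030773805075929250978362367200 + 126256511996596018955687628880766127829431585600 + 124399798584881371618103987279578390655469356400 + 122596902953216424203348857029149718327129220800 + 120845518625313332429015301928733293779598803360 + 119143469067210327746916494859314514993970651200 + 117488698663499073194875987986268480063498836600 + 115879264435231962603165358013853843350300222400 + 114313328429350449595014474797450413034755624800 + 112789150716959110267080948466817740860958883136 + 111305082944367543026724620197517507428577845200 + 109859562386648484026377547207939357981453457600 + 108451106458614529102962450448863212366306618400 + 107078307642682699620646470063434564108505268800 + 105739828797149165875388389187641632057148952940 + 104434398811999176173223100432238648945332299200 + 103160808582584552073549647987943055665511173600 + 101917907274360641807603266686883500777974894400 + 100704598854427777024179418273944411482999002800 + 99519838867905097294483189823662712524375485120 + 98362631439208526395710129476875936797347863200 + 97232026480137164023345645230015293845654209600 + 96127117088317423523080353806946938233771775400 + 95047037121032958090236754325970006343504676800 + 93990958930799258555900790389014784050799069280 + 92958091250241024945396386099025610599691387200 + 91947677214912318152511642771862288745346915600 + 90958992513676701828291087473240113597547486400 + 89991343657148226276926288670333303878424640800 + 89044066355494034421379696158014005942862276160 + 88116523997624304896156990989701360047624127450 + 87208106224452920309598671494962170768782641600 + 86318227589509523163582358520523781271142002400 + 85446326300726598687182536717286167318908244800 + 84591863037719332700310711350113305645719162352 + 83754319839326071980505654802092381827444715200 + 82933199056587581078735991519718927103646237600 + 82128022366717798738165739174867287034678798400 + 81338329843960896827221837836647409274729963800 + 80563679083542221619343534619155529186399202240 + 79803644375206917641802557877465382684640719200 + 79057815923102180093748328364591874435251553600 + 78325799108999382129917325324178986708999224400 + 77607213796072782293863037935883766647448772800 + 76901693670653938818464283045557550587017420320 + 76208885619566966396676316531633608689837083200 = 44759615452395262628019596257950153084970574875235, so H_111 = 44759615452395262628019596257950153084970574875235/8459186303771933270031071135011330564571916235200; reducing by gcd(44759615452395262628019596257950153084970574875235, 8459186303771933270031071135011330564571916235200) = 55 gives 813811190043550229600356295599093692454010452277/153803387341307877636928566091115101174034840640 ≈ 5.29124. (The PNT-adjacent estimate ln(111) + γ ≈ 5.28675 matches within O(1/n).)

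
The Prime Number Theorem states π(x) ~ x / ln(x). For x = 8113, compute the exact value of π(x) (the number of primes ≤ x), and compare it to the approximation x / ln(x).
π(8113) = 1020;  x/ln(x) ≈ 901.32;  relative error ≈ 11.64%.

Directly count primes up to 8113: π(8113) = 1020. The PNT approximation gives 8113/ln(8113) ≈ 8113/9.00122 ≈ 901.32. Relative error (π(x) − x/ln(x)) / π(x) ≈ 11.64%; the approximation is known to undercount slightly (Li(x) is a better estimate).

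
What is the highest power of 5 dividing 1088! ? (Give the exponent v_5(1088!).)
v_5(1088!) = 269

Legendre's formula: v_p(n!) = Σ_{k ≥ 1} ⌊n / p^k⌋. For p = 5, n = 1088, the terms are:
  ⌊1088/5^1⌋ = ⌊1088/5⌋ = 217
  ⌊1088/5^2⌋ = ⌊1088/25⌋ = 43
  ⌊1088/5^3⌋ = ⌊1088/125⌋ = 8
  ⌊1088/5^4⌋ = ⌊1088/625⌋ = 1
(the next term ⌊1088/5^5⌋ = 0, terminating the sum). Summing: v_5(1088!) = 217 + 43 + 8 + 1 = 269.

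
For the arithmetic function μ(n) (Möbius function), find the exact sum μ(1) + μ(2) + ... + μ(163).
Σ_{n ≤ 163} μ(n) = 0

Compute μ(n) for each 1 ≤ n ≤ 163: μ(1) = 1, μ(2) = -1, μ(3) = -1, μ(4) = 0, μ(5) = -1, μ(6) = 1, μ(7) = -1, μ(8) = 0, μ(9) = 0, μ(10) = 1, μ(11) = -1, μ(12) = 0, μ(13) = -1, μ(14) = 1, μ(15) = 1, μ(16) = 0, μ(17) = -1, μ(18) = 0, μ(19) = -1, μ(20) = 0, μ(21) = 1, μ(22) = 1, μ(23) = -1, μ(24) = 0, μ(25) = 0, μ(26) = 1, μ(27) = 0, μ(28) = 0, μ(29) = -1, μ(30) = -1, μ(31) = -1, μ(32) = 0, μ(33) = 1, μ(34) = 1, μ(35) = 1, μ(36) = 0, μ(37) = -1, μ(38) = 1, μ(39) = 1, μ(40) = 0, μ(41) = -1, μ(42) = -1, μ(43) = -1, μ(44) = 0, μ(45) = 0, μ(46) = 1, μ(47) = -1, μ(48) = 0, μ(49) = 0, μ(50) = 0, μ(51) = 1, μ(52) = 0, μ(53) = -1, μ(54) = 0, μ(55) = 1, μ(56) = 0, μ(57) = 1, μ(58) = 1, μ(59) = -1, μ(60) = 0, μ(61) = -1, μ(62) = 1, μ(63) = 0, μ(64) = 0, μ(65) = 1, μ(66) = -1, μ(67) = -1, μ(68) = 0, μ(69) = 1, μ(70) = -1, μ(71) = -1, μ(72) = 0, μ(73) = -1, μ(74) = 1, μ(75) = 0, μ(76) = 0, μ(77) = 1, μ(78) = -1, μ(79) = -1, μ(80) = 0, μ(81) = 0, μ(82) = 1, μ(83) = -1, μ(84) = 0, μ(85) = 1, μ(86) = 1, μ(87) = 1, μ(88) = 0, μ(89) = -1, μ(90) = 0, μ(91) = 1, μ(92) = 0, μ(93) = 1, μ(94) = 1, μ(95) = 1, μ(96) = 0, μ(97) = -1, μ(98) = 0, μ(99) = 0, μ(100) = 0, μ(101) = -1, μ(102) = -1, μ(103) = -1, μ(104) = 0, μ(105) = -1, μ(106) = 1, μ(107) = -1, μ(108) = 0, μ(109) = -1, μ(110) = -1, μ(111) = 1, μ(112) = 0, μ(113) = -1, μ(114) = -1, μ(115) = 1, μ(116) = 0, μ(117) = 0, μ(118) = 1, μ(119) = 1, μ(120) = 0, μ(121) = 0, μ(122) = 1, μ(123) = 1, μ(124) = 0, μ(125) = 0, μ(126) = 0, μ(127) = -1, μ(128) = 0, μ(129) = 1, μ(130) = -1, μ(131) = -1, μ(132) = 0, μ(133) = 1, μ(134) = 1, μ(135) = 0, μ(136) = 0, μ(137) = -1, μ(138) = -1, μ(139) = -1, μ(140) = 0, μ(141) = 1, μ(142) = 1, μ(143) = 1, μ(144) = 0, μ(145) = 1, μ(146) = 1, μ(147) = 0, μ(148) = 0, μ(149) = -1, μ(150) = 0, μ(151) = -1, μ(152) = 0, μ(153) = 0, μ(154) = -1, μ(155) = 1, μ(156) = 0, μ(157) = -1, μ(158) = 1, μ(159) = 1, μ(160) = 0, μ(161) = 1, μ(162) = 0, μ(163) = -1. Summing all 163 values: 0. (Mertens function M(x) = Σ_{n ≤ x} μ(n); on average M(x) should be small (PNT ⟺ M(x) = o(x)).)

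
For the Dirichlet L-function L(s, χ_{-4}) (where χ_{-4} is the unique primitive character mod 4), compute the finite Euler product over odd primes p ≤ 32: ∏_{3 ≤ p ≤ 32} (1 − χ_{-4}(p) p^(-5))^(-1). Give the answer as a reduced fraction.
∏ = 52015810615424538455317584769582112629834289625/52216435813704314792391924764477903837266444288

The odd primes p ≤ 32 are [3, 5, 7, 11, 13, 17, 19, 23, 29, 31]. For each, χ(p) = 1 if p ≡ 1 mod 4, χ(p) = −1 if p ≡ 3 mod 4. Taking (1 − χ(p)/p^5)^(-1) = p^5/(p^5 − χ(p)): (1 − (-1)/3^5)^(-1) · (1 − (1)/5^5)^(-1) · (1 − (-1)/7^5)^(-1) · (1 − (-1)/11^5)^(-1) · (1 − (1)/13^5)^(-1) · (1 − (1)/17^5)^(-1) · (1 − (-1)/19^5)^(-1) · (1 − (-1)/23^5)^(-1) · (1 − (1)/29^5)^(-1) · (1 − (-1)/31^5)^(-1) = 52015810615424538455317584769582112629834289625/52216435813704314792391924764477903837266444288.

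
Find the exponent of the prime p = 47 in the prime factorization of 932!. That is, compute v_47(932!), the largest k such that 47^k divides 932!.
v_47(932!) = 19

Legendre's formula: v_p(n!) = Σ_{k ≥ 1} ⌊n / p^k⌋. For p = 47, n = 932, the terms are:
  ⌊932/47^1⌋ = ⌊932/47⌋ = 19
(the next term ⌊932/47^2⌋ = 0, terminating the sum). Summing: v_47(932!) = 19 = 19.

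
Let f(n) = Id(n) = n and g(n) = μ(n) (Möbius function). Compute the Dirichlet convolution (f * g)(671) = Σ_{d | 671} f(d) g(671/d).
(Id * μ)(671) = 600

Divisors of 671: [1, 11, 61, 671]. For each d | 671:
  d = 1: Id(1) · μ(671/1) = 1 · 1 = 1
  d = 11: Id(11) · μ(671/11) = 11 · -1 = -11
  d = 61: Id(61) · μ(671/61) = 61 · -1 = -61
  d = 671: Id(671) · μ(671/671) = 671 · 1 = 671
Summing: (Id * μ)(671) = 1 + -11 + -61 + 671 = 600.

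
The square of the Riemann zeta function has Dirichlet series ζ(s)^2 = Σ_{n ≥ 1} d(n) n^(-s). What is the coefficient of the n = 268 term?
d(268) = 6

ζ(s)^2 = (Σ 1/m^s)(Σ 1/k^s). The coefficient of 1/n^s in the product is the number of ordered pairs (m, k) with mk = n, which equals d(n). For n = 268, divisors are [1, 2, 4, 67, 134, 268], so d(268) = 6.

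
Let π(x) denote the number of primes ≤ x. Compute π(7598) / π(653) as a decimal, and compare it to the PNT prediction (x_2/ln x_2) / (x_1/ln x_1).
π(7598)/π(653) = 965/119 ≈ 8.1092;  PNT prediction ≈ 8.4400.

π(653) = 119 and π(7598) = 965, so π(7598)/π(653) ≈ 8.1092. The PNT-predicted ratio is (7598/ln(7598)) / (653/ln(653)) ≈ 8.4400. The two agree to within a few percent, as expected.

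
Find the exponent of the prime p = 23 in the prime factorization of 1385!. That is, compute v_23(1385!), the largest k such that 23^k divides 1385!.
v_23(1385!) = 62

Legendre's formula: v_p(n!) = Σ_{k ≥ 1} ⌊n / p^k⌋. For p = 23, n = 1385, the terms are:
  ⌊1385/23^1⌋ = ⌊1385/23⌋ = 60
  ⌊1385/23^2⌋ = ⌊1385/529⌋ = 2
(the next term ⌊1385/23^3⌋ = 0, terminating the sum). Summing: v_23(1385!) = 60 + 2 = 62.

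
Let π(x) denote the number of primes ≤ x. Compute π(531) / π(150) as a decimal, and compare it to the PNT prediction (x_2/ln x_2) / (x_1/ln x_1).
π(531)/π(150) = 99/35 ≈ 2.8286;  PNT prediction ≈ 2.8268.

π(150) = 35 and π(531) = 99, so π(531)/π(150) ≈ 2.8286. The PNT-predicted ratio is (531/ln(531)) / (150/ln(150)) ≈ 2.8268. The two agree to within a few percent, as expected.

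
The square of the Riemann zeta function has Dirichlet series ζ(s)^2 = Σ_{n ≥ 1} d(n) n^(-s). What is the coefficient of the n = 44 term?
d(44) = 6

ζ(s)^2 = (Σ 1/m^s)(Σ 1/k^s). The coefficient of 1/n^s in the product is the number of ordered pairs (m, k) with mk = n, which equals d(n). For n = 44, divisors are [1, 2, 4, 11, 22, 44], so d(44) = 6.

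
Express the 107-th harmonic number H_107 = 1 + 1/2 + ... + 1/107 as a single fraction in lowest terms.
H_107 = 81560682312293522125469128981858530591444536467/15521442759214556458772607587176753329489754560

Direct summation: H_107 = 1 + 1/2 + ... + 1/107. The least common denominator is lcm(1, ..., 107) = 77607213796072782293863037935883766647448772800; over this denominator the numerator is 77607213796072782293863037935883766647448772800 + 38803606898036391146931518967941883323724386400 + 25869071265357594097954345978627922215816257600 + 19401803449018195573465759483970941661862193200 + 15521442759214556458772607587176753329489754560 + 12934535632678797048977172989313961107908128800 + 11086744828010397470551862562269109521064110400 + 9700901724509097786732879741985470830931096600 + 8623023755119198032651448659542640738605419200 + 7760721379607278229386303793588376664744877280 + 7055201254188434753987548903262160604313524800 + 6467267816339398524488586494656980553954064400 + 5969785676620983253374079841221828203649905600 + 5543372414005198735275931281134554760532055200 + 5173814253071518819590869195725584443163251520 + 4850450862254548893366439870992735415465548300 + 4565130223298398958462531643287280391026398400 + 4311511877559599016325724329771320369302709600 + 4084590199793304331255949365046514034076251200 + 3880360689803639114693151896794188332372438640 + 3695581609336799156850620854089703173688036800 + 3527600627094217376993774451631080302156762400 + 3374226686785773143211436431994946375976033600 + 3233633908169699262244293247328490276977032200 + 3104288551842911291754521517435350665897950912 + 2984892838310491626687039920610914101824952800 + 2874341251706399344217149553180880246201806400 + 2771686207002599367637965640567277380266027600 + 2676110820554233872202173721927026436118923200 + 2586907126535759409795434597862792221581625760 + 2503458509550734912705259288254315053143508800 + 2425225431127274446683219935496367707732774150 + 2351733751396144917995849634420720201437841600 + 2282565111649199479231265821643640195513199200 + 2217348965602079494110372512453821904212822080 + 2155755938779799508162862164885660184651354800 + 2097492264758723845780082106375236936417534400 + 2042295099896652165627974682523257017038125600 + 1989928558873661084458026613740609401216635200 + 1940180344901819557346575948397094166186219320 + 1892858873074945909606415559411799186523140800 + 1847790804668399578425310427044851586844018400 + 1804818925490064704508442742694971317382529600 + 1763800313547108688496887225815540151078381200 + 1724604751023839606530289731908528147721083840 + 1687113343392886571605718215997473187988016800 + 1651217314810059197741766764593271630796782400 + 1616816954084849631122146623664245138488516100 + 1583820689715771067221694651752729931580587200 + 1552144275921455645877260758717675332948975456 + 1521710074432799652820843881095760130342132800 + 1492446419155245813343519960305457050912476400 + 1464287052756090231959679961054410691461297600 + 1437170625853199672108574776590440123100903200 + 1411040250837686950797509780652432120862704960 + 1385843103501299683818982820283638690133013800 + 1361530066597768110418649788348838011358750400 + 1338055410277116936101086860963513218059461600 + 1315376505018182750743441320947182485549979200 + 1293453563267879704897717298931396110790812880 + 1272249406492996431046935048129242076187684800 + 1251729254775367456352629644127157526571754400 + 1231860536445599718950206951363234391229345600 + 1212612715563637223341609967748183853866387075 + 1193957135324196650674815968244365640729981120 + 1175866875698072458997924817210360100718920800 + 1158316623821981825281537879640056218618638400 + 1141282555824599739615632910821820097756599600 + 1124742228928591047737145477331648791992011200 + 1108674482801039747055186256226910952106411040 + 1093059349240461722448775182195546009118996800 + 1077877969389899754081431082442830092325677400 + 1063112517754421675258397779943613241745873600 + 1048746132379361922890041053187618468208767200 + 1034762850614303763918173839145116888632650304 + 1021147549948326082813987341261628508519062800 + 1007885893455490679141078414751737229187646400 + 994964279436830542229013306870304700608317600 + 982369794886997244226114404251693248701883200 + 970090172450909778673287974198547083093109660 + 958113750568799781405716517726960082067268800 + 946429436537472954803207779705899593261570400 + 935026672241840750528470336576912851174081600 + 923895402334199789212655213522425793422009200 + 913026044659679791692506328657456078205279680 + 902409462745032352254221371347485658691264800 + 892036940184744624067391240642342145372974400 + 881900156773554344248443612907770075539190600 + 871991166248008789818685819504311984802795200 + 862302375511919803265144865954264073860541920 + 852826525231569036196297120174546886235700800 + 843556671696443285802859107998736593994008400 + 834486169850244970901753096084771684381169600 + 825608657405029598870883382296635815398391200 + 816918039958660866251189873009302806815250240 + 808408477042424815561073311832122569244258050 + 800074369031678167977969463256533676777822400 + 791910344857885533610847325876364965790293600 + 783911250465381639331949878140240067145947200 + 776072137960727822938630379358837666474487728 + 768388255406661210830327108276076897499492800 + 760855037216399826410421940547880065171066400 + 753468095107502740717116873163920064538337600 + 746223209577622906671759980152728525456238200 + 739116321867359831370124170817940634737607360 + 732143526378045115979839980527205345730648800 + 725301063514698899942645214354053893901390400 = 407803411561467610627345644909292652957222682335, so H_107 = 407803411561467610627345644909292652957222682335/77607213796072782293863037935883766647448772800; reducing by gcd(407803411561467610627345644909292652957222682335, 77607213796072782293863037935883766647448772800) = 5 gives 81560682312293522125469128981858530591444536467/15521442759214556458772607587176753329489754560 ≈ 5.25471. (The PNT-adjacent estimate ln(107) + γ ≈ 5.25004 matches within O(1/n).)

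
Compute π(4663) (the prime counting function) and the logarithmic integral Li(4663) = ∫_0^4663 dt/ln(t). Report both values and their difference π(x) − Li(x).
π(4663) = 631;  Li(4663) ≈ 644.55;  π(x) − Li(x) ≈ -13.55.

Direct count of primes ≤ 4663 gives π(4663) = 631. Numerical evaluation of the logarithmic integral gives Li(4663) ≈ 644.55. The difference π(x) − Li(x) ≈ -13.55 is typically negative for small/moderate x (Li(x) overestimates), though Littlewood's theorem shows this sign changes infinitely often.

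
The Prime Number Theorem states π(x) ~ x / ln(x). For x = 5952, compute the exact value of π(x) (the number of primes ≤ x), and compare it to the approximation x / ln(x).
π(5952) = 780;  x/ln(x) ≈ 684.81;  relative error ≈ 12.20%.

Directly count primes up to 5952: π(5952) = 780. The PNT approximation gives 5952/ln(5952) ≈ 5952/8.69148 ≈ 684.81. Relative error (π(x) − x/ln(x)) / π(x) ≈ 12.20%; the approximation is known to undercount slightly (Li(x) is a better estimate).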